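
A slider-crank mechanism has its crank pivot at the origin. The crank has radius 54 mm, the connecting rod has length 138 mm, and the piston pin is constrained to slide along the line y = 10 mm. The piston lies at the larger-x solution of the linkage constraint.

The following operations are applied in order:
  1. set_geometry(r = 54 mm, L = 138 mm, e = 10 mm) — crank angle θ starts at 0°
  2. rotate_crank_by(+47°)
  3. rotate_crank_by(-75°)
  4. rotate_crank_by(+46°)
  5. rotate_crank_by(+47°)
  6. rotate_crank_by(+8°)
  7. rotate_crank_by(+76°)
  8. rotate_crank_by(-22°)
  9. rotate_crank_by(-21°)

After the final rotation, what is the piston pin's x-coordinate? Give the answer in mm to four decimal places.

116.5983

set_geometry: r = 54 mm, L = 138 mm, e = 10 mm; θ ← 0°
rotate_crank_by(+47°): θ ← 0° +47° = 47°
rotate_crank_by(-75°): θ ← 47° -75° = -28°
rotate_crank_by(+46°): θ ← -28° +46° = 18°
rotate_crank_by(+47°): θ ← 18° +47° = 65°
rotate_crank_by(+8°): θ ← 65° +8° = 73°
rotate_crank_by(+76°): θ ← 73° +76° = 149°
rotate_crank_by(-22°): θ ← 149° -22° = 127°
rotate_crank_by(-21°): θ ← 127° -21° = 106°
crank pin P = (r cos θ, r sin θ) = (-14.884417, 51.908132)
h = r sin θ − e = 51.908132 − 10 = 41.908132
x = r cos θ + √(L² − h²) = -14.884417 + √(19044.0 − 1756.2915) = -14.884417 + 131.482731 = 116.598314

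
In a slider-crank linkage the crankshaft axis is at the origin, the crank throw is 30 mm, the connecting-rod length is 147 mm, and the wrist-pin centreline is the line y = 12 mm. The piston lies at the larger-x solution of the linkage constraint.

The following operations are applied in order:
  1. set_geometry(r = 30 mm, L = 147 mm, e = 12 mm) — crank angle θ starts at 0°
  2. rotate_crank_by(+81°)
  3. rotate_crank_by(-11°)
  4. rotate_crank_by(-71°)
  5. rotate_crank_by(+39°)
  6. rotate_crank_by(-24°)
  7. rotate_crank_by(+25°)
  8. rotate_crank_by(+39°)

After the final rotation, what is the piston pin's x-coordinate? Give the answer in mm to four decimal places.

152.2105

set_geometry: r = 30 mm, L = 147 mm, e = 12 mm; θ ← 0°
rotate_crank_by(+81°): θ ← 0° +81° = 81°
rotate_crank_by(-11°): θ ← 81° -11° = 70°
rotate_crank_by(-71°): θ ← 70° -71° = -1°
rotate_crank_by(+39°): θ ← -1° +39° = 38°
rotate_crank_by(-24°): θ ← 38° -24° = 14°
rotate_crank_by(+25°): θ ← 14° +25° = 39°
rotate_crank_by(+39°): θ ← 39° +39° = 78°
crank pin P = (r cos θ, r sin θ) = (6.237351, 29.344428)
h = r sin θ − e = 29.344428 − 12 = 17.344428
x = r cos θ + √(L² − h²) = 6.237351 + √(21609.0 − 300.8292) = 6.237351 + 145.973185 = 152.210536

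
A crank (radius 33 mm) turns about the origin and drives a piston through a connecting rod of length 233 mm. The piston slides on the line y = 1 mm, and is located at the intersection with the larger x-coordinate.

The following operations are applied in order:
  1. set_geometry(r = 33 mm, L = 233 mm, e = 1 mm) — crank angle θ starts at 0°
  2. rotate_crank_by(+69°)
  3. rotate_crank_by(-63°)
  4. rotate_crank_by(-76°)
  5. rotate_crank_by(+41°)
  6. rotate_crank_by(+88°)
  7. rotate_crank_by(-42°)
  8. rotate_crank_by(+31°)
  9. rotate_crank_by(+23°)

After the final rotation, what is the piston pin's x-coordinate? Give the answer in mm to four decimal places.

241.7780

set_geometry: r = 33 mm, L = 233 mm, e = 1 mm; θ ← 0°
rotate_crank_by(+69°): θ ← 0° +69° = 69°
rotate_crank_by(-63°): θ ← 69° -63° = 6°
rotate_crank_by(-76°): θ ← 6° -76° = -70°
rotate_crank_by(+41°): θ ← -70° +41° = -29°
rotate_crank_by(+88°): θ ← -29° +88° = 59°
rotate_crank_by(-42°): θ ← 59° -42° = 17°
rotate_crank_by(+31°): θ ← 17° +31° = 48°
rotate_crank_by(+23°): θ ← 48° +23° = 71°
crank pin P = (r cos θ, r sin θ) = (10.743749, 31.202113)
h = r sin θ − e = 31.202113 − 1 = 30.202113
x = r cos θ + √(L² − h²) = 10.743749 + √(54289.0 − 912.1676) = 10.743749 + 231.034267 = 241.778016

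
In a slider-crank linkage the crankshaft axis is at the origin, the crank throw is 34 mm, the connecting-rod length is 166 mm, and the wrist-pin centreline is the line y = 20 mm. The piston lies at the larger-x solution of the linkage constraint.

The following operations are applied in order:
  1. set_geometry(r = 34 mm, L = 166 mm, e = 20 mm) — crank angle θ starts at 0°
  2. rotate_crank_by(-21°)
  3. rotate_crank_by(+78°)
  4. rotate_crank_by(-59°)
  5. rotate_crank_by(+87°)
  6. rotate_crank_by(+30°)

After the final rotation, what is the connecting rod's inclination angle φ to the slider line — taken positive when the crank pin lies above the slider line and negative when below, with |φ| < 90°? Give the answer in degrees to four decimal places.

set_geometry: r = 34 mm, L = 166 mm, e = 20 mm; θ ← 0°
rotate_crank_by(-21°): θ ← 0° -21° = -21°
rotate_crank_by(+78°): θ ← -21° +78° = 57°
rotate_crank_by(-59°): θ ← 57° -59° = -2°
rotate_crank_by(+87°): θ ← -2° +87° = 85°
rotate_crank_by(+30°): θ ← 85° +30° = 115°
crank pin P = (r cos θ, r sin θ) = (-14.369021, 30.814465)
h = r sin θ − e = 30.814465 − 20 = 10.814465
sin φ = h / L = 10.814465 / 166 = 0.06514738
φ = arcsin(0.06514738) = 3.735315°

3.7353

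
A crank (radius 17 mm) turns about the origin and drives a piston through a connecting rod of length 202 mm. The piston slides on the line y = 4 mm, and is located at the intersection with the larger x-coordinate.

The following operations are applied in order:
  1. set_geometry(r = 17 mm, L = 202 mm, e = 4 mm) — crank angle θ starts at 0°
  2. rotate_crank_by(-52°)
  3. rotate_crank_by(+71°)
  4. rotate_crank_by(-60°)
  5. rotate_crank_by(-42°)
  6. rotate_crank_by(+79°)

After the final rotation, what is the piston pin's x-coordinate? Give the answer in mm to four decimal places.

set_geometry: r = 17 mm, L = 202 mm, e = 4 mm; θ ← 0°
rotate_crank_by(-52°): θ ← 0° -52° = -52°
rotate_crank_by(+71°): θ ← -52° +71° = 19°
rotate_crank_by(-60°): θ ← 19° -60° = -41°
rotate_crank_by(-42°): θ ← -41° -42° = -83°
rotate_crank_by(+79°): θ ← -83° +79° = -4°
crank pin P = (r cos θ, r sin θ) = (16.958589, -1.185860)
h = r sin θ − e = -1.185860 − 4 = -5.185860
x = r cos θ + √(L² − h²) = 16.958589 + √(40804.0 − 26.8931) = 16.958589 + 201.933422 = 218.892011

218.8920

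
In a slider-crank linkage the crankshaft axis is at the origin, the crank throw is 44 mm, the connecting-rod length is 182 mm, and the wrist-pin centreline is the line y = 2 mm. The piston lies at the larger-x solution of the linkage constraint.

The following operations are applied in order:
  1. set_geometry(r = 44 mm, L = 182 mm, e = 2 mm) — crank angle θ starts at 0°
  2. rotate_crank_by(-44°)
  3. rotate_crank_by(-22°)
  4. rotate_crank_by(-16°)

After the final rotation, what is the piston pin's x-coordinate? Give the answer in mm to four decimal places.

set_geometry: r = 44 mm, L = 182 mm, e = 2 mm; θ ← 0°
rotate_crank_by(-44°): θ ← 0° -44° = -44°
rotate_crank_by(-22°): θ ← -44° -22° = -66°
rotate_crank_by(-16°): θ ← -66° -16° = -82°
crank pin P = (r cos θ, r sin θ) = (6.123616, -43.571795)
h = r sin θ − e = -43.571795 − 2 = -45.571795
x = r cos θ + √(L² − h²) = 6.123616 + √(33124.0 − 2076.7885) = 6.123616 + 176.202189 = 182.325806

182.3258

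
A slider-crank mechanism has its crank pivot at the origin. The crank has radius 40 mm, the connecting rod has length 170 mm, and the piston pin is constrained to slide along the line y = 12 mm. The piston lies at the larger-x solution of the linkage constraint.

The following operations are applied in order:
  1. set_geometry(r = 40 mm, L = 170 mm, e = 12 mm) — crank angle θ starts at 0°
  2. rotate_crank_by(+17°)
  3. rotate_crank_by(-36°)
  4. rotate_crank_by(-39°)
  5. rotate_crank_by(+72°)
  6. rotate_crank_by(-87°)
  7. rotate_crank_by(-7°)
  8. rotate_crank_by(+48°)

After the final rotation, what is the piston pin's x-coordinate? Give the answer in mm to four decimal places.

set_geometry: r = 40 mm, L = 170 mm, e = 12 mm; θ ← 0°
rotate_crank_by(+17°): θ ← 0° +17° = 17°
rotate_crank_by(-36°): θ ← 17° -36° = -19°
rotate_crank_by(-39°): θ ← -19° -39° = -58°
rotate_crank_by(+72°): θ ← -58° +72° = 14°
rotate_crank_by(-87°): θ ← 14° -87° = -73°
rotate_crank_by(-7°): θ ← -73° -7° = -80°
rotate_crank_by(+48°): θ ← -80° +48° = -32°
crank pin P = (r cos θ, r sin θ) = (33.921924, -21.196771)
h = r sin θ − e = -21.196771 − 12 = -33.196771
x = r cos θ + √(L² − h²) = 33.921924 + √(28900.0 − 1102.0256) = 33.921924 + 166.727246 = 200.649169

200.6492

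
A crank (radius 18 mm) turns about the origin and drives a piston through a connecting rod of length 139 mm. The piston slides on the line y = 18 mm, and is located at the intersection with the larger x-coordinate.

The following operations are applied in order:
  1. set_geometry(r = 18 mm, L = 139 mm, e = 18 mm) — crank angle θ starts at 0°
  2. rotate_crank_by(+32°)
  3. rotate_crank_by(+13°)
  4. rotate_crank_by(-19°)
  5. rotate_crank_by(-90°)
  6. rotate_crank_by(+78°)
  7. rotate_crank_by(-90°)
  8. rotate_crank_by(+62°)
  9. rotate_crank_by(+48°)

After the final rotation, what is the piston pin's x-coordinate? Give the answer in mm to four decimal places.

set_geometry: r = 18 mm, L = 139 mm, e = 18 mm; θ ← 0°
rotate_crank_by(+32°): θ ← 0° +32° = 32°
rotate_crank_by(+13°): θ ← 32° +13° = 45°
rotate_crank_by(-19°): θ ← 45° -19° = 26°
rotate_crank_by(-90°): θ ← 26° -90° = -64°
rotate_crank_by(+78°): θ ← -64° +78° = 14°
rotate_crank_by(-90°): θ ← 14° -90° = -76°
rotate_crank_by(+62°): θ ← -76° +62° = -14°
rotate_crank_by(+48°): θ ← -14° +48° = 34°
crank pin P = (r cos θ, r sin θ) = (14.922676, 10.065472)
h = r sin θ − e = 10.065472 − 18 = -7.934528
x = r cos θ + √(L² − h²) = 14.922676 + √(19321.0 − 62.9567) = 14.922676 + 138.773352 = 153.696028

153.6960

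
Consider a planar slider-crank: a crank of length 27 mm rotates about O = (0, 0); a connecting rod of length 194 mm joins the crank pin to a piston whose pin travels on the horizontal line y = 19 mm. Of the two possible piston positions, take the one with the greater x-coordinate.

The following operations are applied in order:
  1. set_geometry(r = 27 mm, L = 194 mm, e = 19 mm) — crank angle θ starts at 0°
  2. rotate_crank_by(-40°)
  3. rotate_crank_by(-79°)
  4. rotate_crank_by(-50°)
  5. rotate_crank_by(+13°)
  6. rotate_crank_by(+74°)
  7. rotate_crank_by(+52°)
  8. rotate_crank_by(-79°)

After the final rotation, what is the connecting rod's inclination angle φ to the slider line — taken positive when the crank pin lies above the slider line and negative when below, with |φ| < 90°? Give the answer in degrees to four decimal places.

set_geometry: r = 27 mm, L = 194 mm, e = 19 mm; θ ← 0°
rotate_crank_by(-40°): θ ← 0° -40° = -40°
rotate_crank_by(-79°): θ ← -40° -79° = -119°
rotate_crank_by(-50°): θ ← -119° -50° = -169°
rotate_crank_by(+13°): θ ← -169° +13° = -156°
rotate_crank_by(+74°): θ ← -156° +74° = -82°
rotate_crank_by(+52°): θ ← -82° +52° = -30°
rotate_crank_by(-79°): θ ← -30° -79° = -109°
crank pin P = (r cos θ, r sin θ) = (-8.790340, -25.529002)
h = r sin θ − e = -25.529002 − 19 = -44.529002
sin φ = h / L = -44.529002 / 194 = -0.22953094
φ = arcsin(-0.22953094) = -13.269458°

-13.2695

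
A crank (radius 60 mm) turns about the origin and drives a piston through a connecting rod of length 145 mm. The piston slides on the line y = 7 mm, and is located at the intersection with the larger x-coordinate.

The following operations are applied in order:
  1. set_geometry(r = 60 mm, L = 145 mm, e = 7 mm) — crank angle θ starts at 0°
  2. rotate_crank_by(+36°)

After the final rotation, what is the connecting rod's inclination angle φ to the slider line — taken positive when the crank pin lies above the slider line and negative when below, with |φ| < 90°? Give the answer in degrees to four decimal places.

set_geometry: r = 60 mm, L = 145 mm, e = 7 mm; θ ← 0°
rotate_crank_by(+36°): θ ← 0° +36° = 36°
crank pin P = (r cos θ, r sin θ) = (48.541020, 35.267115)
h = r sin θ − e = 35.267115 − 7 = 28.267115
sin φ = h / L = 28.267115 / 145 = 0.19494562
φ = arcsin(0.19494562) = 11.241547°

11.2415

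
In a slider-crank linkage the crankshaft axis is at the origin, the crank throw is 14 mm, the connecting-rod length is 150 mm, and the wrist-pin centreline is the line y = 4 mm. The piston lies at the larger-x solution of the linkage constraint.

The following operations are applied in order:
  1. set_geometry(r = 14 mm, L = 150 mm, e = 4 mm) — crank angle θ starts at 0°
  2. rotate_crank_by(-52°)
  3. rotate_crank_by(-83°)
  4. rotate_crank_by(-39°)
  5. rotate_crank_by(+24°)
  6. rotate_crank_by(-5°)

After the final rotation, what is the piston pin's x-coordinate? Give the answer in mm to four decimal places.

set_geometry: r = 14 mm, L = 150 mm, e = 4 mm; θ ← 0°
rotate_crank_by(-52°): θ ← 0° -52° = -52°
rotate_crank_by(-83°): θ ← -52° -83° = -135°
rotate_crank_by(-39°): θ ← -135° -39° = -174°
rotate_crank_by(+24°): θ ← -174° +24° = -150°
rotate_crank_by(-5°): θ ← -150° -5° = -155°
crank pin P = (r cos θ, r sin θ) = (-12.688309, -5.916656)
h = r sin θ − e = -5.916656 − 4 = -9.916656
x = r cos θ + √(L² − h²) = -12.688309 + √(22500.0 − 98.3401) = -12.688309 + 149.671841 = 136.983532

136.9835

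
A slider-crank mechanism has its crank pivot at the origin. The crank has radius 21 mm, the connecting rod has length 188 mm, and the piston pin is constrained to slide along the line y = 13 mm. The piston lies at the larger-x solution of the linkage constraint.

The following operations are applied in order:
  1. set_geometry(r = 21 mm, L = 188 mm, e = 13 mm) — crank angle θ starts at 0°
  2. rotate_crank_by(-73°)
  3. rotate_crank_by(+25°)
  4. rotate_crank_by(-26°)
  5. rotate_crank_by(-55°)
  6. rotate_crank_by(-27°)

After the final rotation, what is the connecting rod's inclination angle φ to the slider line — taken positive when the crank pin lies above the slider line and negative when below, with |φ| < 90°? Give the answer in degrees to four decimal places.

set_geometry: r = 21 mm, L = 188 mm, e = 13 mm; θ ← 0°
rotate_crank_by(-73°): θ ← 0° -73° = -73°
rotate_crank_by(+25°): θ ← -73° +25° = -48°
rotate_crank_by(-26°): θ ← -48° -26° = -74°
rotate_crank_by(-55°): θ ← -74° -55° = -129°
rotate_crank_by(-27°): θ ← -129° -27° = -156°
crank pin P = (r cos θ, r sin θ) = (-19.184455, -8.541470)
h = r sin θ − e = -8.541470 − 13 = -21.541470
sin φ = h / L = -21.541470 / 188 = -0.11458228
φ = arcsin(-0.11458228) = -6.579532°

-6.5795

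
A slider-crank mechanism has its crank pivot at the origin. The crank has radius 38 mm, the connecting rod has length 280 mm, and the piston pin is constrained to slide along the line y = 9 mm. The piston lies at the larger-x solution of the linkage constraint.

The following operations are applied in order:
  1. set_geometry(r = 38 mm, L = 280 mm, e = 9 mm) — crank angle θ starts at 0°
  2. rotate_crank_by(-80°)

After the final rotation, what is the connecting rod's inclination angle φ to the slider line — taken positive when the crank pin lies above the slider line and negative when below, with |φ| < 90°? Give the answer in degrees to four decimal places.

set_geometry: r = 38 mm, L = 280 mm, e = 9 mm; θ ← 0°
rotate_crank_by(-80°): θ ← 0° -80° = -80°
crank pin P = (r cos θ, r sin θ) = (6.598631, -37.422695)
h = r sin θ − e = -37.422695 − 9 = -46.422695
sin φ = h / L = -46.422695 / 280 = -0.16579534
φ = arcsin(-0.16579534) = -9.543440°

-9.5434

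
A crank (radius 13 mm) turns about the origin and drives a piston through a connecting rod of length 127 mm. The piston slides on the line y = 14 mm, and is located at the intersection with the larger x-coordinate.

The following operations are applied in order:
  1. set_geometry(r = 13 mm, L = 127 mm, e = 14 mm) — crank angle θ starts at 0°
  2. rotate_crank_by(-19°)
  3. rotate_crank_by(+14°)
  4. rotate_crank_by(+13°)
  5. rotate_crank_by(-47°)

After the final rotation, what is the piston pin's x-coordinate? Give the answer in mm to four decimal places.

135.1509

set_geometry: r = 13 mm, L = 127 mm, e = 14 mm; θ ← 0°
rotate_crank_by(-19°): θ ← 0° -19° = -19°
rotate_crank_by(+14°): θ ← -19° +14° = -5°
rotate_crank_by(+13°): θ ← -5° +13° = 8°
rotate_crank_by(-47°): θ ← 8° -47° = -39°
crank pin P = (r cos θ, r sin θ) = (10.102897, -8.181165)
h = r sin θ − e = -8.181165 − 14 = -22.181165
x = r cos θ + √(L² − h²) = 10.102897 + √(16129.0 − 492.0041) = 10.102897 + 125.047974 = 135.150872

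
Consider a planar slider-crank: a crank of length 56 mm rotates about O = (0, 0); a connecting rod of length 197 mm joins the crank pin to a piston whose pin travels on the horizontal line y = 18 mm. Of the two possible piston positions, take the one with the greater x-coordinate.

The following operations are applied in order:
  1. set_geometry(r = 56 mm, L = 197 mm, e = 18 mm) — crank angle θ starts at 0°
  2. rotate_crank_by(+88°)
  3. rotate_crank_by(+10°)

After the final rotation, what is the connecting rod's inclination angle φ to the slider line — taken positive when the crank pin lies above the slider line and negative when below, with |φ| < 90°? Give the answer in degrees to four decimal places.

set_geometry: r = 56 mm, L = 197 mm, e = 18 mm; θ ← 0°
rotate_crank_by(+88°): θ ← 0° +88° = 88°
rotate_crank_by(+10°): θ ← 88° +10° = 98°
crank pin P = (r cos θ, r sin θ) = (-7.793694, 55.455012)
h = r sin θ − e = 55.455012 − 18 = 37.455012
sin φ = h / L = 37.455012 / 197 = 0.19012696
φ = arcsin(0.19012696) = 10.960194°

10.9602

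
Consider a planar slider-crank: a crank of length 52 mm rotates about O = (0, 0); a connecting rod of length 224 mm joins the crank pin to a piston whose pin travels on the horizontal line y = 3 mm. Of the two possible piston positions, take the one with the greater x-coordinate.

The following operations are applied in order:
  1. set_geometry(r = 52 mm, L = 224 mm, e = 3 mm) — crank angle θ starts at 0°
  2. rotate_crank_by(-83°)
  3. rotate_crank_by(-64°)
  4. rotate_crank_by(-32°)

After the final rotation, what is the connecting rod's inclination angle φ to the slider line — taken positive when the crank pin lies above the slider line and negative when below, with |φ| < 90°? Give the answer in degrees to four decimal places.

-0.9995

set_geometry: r = 52 mm, L = 224 mm, e = 3 mm; θ ← 0°
rotate_crank_by(-83°): θ ← 0° -83° = -83°
rotate_crank_by(-64°): θ ← -83° -64° = -147°
rotate_crank_by(-32°): θ ← -147° -32° = -179°
crank pin P = (r cos θ, r sin θ) = (-51.992080, -0.907525)
h = r sin θ − e = -0.907525 − 3 = -3.907525
sin φ = h / L = -3.907525 / 224 = -0.01744431
φ = arcsin(-0.01744431) = -0.999536°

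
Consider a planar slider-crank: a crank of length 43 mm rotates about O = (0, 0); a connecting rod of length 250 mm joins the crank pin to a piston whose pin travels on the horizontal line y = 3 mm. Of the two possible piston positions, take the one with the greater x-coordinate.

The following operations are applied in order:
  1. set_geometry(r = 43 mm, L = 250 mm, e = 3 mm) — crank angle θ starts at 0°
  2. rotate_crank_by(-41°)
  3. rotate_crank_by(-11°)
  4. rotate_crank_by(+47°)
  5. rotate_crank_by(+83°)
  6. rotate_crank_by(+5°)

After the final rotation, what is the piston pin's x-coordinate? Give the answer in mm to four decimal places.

252.0714

set_geometry: r = 43 mm, L = 250 mm, e = 3 mm; θ ← 0°
rotate_crank_by(-41°): θ ← 0° -41° = -41°
rotate_crank_by(-11°): θ ← -41° -11° = -52°
rotate_crank_by(+47°): θ ← -52° +47° = -5°
rotate_crank_by(+83°): θ ← -5° +83° = 78°
rotate_crank_by(+5°): θ ← 78° +5° = 83°
crank pin P = (r cos θ, r sin θ) = (5.240382, 42.679485)
h = r sin θ − e = 42.679485 − 3 = 39.679485
x = r cos θ + √(L² − h²) = 5.240382 + √(62500.0 − 1574.4615) = 5.240382 + 246.830992 = 252.071374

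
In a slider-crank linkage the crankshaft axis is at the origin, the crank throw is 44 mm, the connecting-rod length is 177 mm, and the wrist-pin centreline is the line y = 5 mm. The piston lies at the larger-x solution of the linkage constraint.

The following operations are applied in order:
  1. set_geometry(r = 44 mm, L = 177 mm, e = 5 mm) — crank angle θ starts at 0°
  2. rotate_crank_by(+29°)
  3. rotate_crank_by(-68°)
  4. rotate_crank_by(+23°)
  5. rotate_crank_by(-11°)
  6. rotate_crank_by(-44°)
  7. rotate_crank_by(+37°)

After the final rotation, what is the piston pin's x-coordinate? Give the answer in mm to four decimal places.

set_geometry: r = 44 mm, L = 177 mm, e = 5 mm; θ ← 0°
rotate_crank_by(+29°): θ ← 0° +29° = 29°
rotate_crank_by(-68°): θ ← 29° -68° = -39°
rotate_crank_by(+23°): θ ← -39° +23° = -16°
rotate_crank_by(-11°): θ ← -16° -11° = -27°
rotate_crank_by(-44°): θ ← -27° -44° = -71°
rotate_crank_by(+37°): θ ← -71° +37° = -34°
crank pin P = (r cos θ, r sin θ) = (36.477653, -24.604488)
h = r sin θ − e = -24.604488 − 5 = -29.604488
x = r cos θ + √(L² − h²) = 36.477653 + √(31329.0 − 876.4257) = 36.477653 + 174.506660 = 210.984313

210.9843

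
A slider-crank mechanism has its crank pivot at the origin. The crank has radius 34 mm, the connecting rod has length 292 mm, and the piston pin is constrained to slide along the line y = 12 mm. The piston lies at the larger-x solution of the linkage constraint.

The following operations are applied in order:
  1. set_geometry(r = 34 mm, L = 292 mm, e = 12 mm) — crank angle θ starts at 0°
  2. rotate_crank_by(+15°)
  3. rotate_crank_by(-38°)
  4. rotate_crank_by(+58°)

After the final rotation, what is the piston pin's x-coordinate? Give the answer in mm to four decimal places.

319.7548

set_geometry: r = 34 mm, L = 292 mm, e = 12 mm; θ ← 0°
rotate_crank_by(+15°): θ ← 0° +15° = 15°
rotate_crank_by(-38°): θ ← 15° -38° = -23°
rotate_crank_by(+58°): θ ← -23° +58° = 35°
crank pin P = (r cos θ, r sin θ) = (27.851170, 19.501599)
h = r sin θ − e = 19.501599 − 12 = 7.501599
x = r cos θ + √(L² − h²) = 27.851170 + √(85264.0 − 56.2740) = 27.851170 + 291.903625 = 319.754794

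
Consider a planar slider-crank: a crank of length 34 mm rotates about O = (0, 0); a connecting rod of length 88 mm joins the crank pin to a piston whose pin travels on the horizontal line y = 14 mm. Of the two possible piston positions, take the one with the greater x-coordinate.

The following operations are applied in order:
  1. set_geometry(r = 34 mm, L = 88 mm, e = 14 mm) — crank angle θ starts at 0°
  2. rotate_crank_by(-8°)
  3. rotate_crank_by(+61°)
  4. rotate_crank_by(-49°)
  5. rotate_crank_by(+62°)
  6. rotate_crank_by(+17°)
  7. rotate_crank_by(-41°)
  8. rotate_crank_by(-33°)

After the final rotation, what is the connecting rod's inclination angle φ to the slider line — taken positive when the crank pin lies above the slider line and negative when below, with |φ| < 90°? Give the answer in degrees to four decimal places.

set_geometry: r = 34 mm, L = 88 mm, e = 14 mm; θ ← 0°
rotate_crank_by(-8°): θ ← 0° -8° = -8°
rotate_crank_by(+61°): θ ← -8° +61° = 53°
rotate_crank_by(-49°): θ ← 53° -49° = 4°
rotate_crank_by(+62°): θ ← 4° +62° = 66°
rotate_crank_by(+17°): θ ← 66° +17° = 83°
rotate_crank_by(-41°): θ ← 83° -41° = 42°
rotate_crank_by(-33°): θ ← 42° -33° = 9°
crank pin P = (r cos θ, r sin θ) = (33.581404, 5.318772)
h = r sin θ − e = 5.318772 − 14 = -8.681228
sin φ = h / L = -8.681228 / 88 = -0.09865032
φ = arcsin(-0.09865032) = -5.661455°

-5.6615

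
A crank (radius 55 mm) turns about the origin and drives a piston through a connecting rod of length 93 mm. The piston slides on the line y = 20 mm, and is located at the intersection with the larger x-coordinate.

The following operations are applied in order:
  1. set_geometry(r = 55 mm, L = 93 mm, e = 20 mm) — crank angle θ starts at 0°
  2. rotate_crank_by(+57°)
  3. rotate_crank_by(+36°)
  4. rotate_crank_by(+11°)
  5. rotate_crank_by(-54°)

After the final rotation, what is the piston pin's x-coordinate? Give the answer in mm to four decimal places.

125.6814

set_geometry: r = 55 mm, L = 93 mm, e = 20 mm; θ ← 0°
rotate_crank_by(+57°): θ ← 0° +57° = 57°
rotate_crank_by(+36°): θ ← 57° +36° = 93°
rotate_crank_by(+11°): θ ← 93° +11° = 104°
rotate_crank_by(-54°): θ ← 104° -54° = 50°
crank pin P = (r cos θ, r sin θ) = (35.353319, 42.132444)
h = r sin θ − e = 42.132444 − 20 = 22.132444
x = r cos θ + √(L² − h²) = 35.353319 + √(8649.0 − 489.8451) = 35.353319 + 90.328041 = 125.681359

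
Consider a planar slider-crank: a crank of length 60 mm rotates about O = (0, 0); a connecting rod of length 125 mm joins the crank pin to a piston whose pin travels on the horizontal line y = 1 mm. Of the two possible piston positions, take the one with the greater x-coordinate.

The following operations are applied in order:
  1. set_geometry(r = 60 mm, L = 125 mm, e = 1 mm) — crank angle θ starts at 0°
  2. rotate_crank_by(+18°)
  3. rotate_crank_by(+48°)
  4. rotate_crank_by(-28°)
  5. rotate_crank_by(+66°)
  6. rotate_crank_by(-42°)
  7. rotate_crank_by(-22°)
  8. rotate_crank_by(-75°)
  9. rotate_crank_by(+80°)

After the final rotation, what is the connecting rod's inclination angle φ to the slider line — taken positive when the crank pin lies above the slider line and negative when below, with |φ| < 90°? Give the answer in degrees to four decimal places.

set_geometry: r = 60 mm, L = 125 mm, e = 1 mm; θ ← 0°
rotate_crank_by(+18°): θ ← 0° +18° = 18°
rotate_crank_by(+48°): θ ← 18° +48° = 66°
rotate_crank_by(-28°): θ ← 66° -28° = 38°
rotate_crank_by(+66°): θ ← 38° +66° = 104°
rotate_crank_by(-42°): θ ← 104° -42° = 62°
rotate_crank_by(-22°): θ ← 62° -22° = 40°
rotate_crank_by(-75°): θ ← 40° -75° = -35°
rotate_crank_by(+80°): θ ← -35° +80° = 45°
crank pin P = (r cos θ, r sin θ) = (42.426407, 42.426407)
h = r sin θ − e = 42.426407 − 1 = 41.426407
sin φ = h / L = 41.426407 / 125 = 0.33141125
φ = arcsin(0.33141125) = 19.354455°

19.3545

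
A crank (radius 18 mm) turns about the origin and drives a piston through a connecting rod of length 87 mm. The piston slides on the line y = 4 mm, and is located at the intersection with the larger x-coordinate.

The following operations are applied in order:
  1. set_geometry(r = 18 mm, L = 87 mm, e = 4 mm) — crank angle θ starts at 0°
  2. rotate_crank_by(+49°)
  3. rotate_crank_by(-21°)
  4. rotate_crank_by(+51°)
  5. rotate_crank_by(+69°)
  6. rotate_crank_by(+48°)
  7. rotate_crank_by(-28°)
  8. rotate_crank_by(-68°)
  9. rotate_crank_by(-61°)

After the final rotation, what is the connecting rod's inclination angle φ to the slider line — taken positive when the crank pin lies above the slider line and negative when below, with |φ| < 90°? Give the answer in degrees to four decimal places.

set_geometry: r = 18 mm, L = 87 mm, e = 4 mm; θ ← 0°
rotate_crank_by(+49°): θ ← 0° +49° = 49°
rotate_crank_by(-21°): θ ← 49° -21° = 28°
rotate_crank_by(+51°): θ ← 28° +51° = 79°
rotate_crank_by(+69°): θ ← 79° +69° = 148°
rotate_crank_by(+48°): θ ← 148° +48° = 196°
rotate_crank_by(-28°): θ ← 196° -28° = 168°
rotate_crank_by(-68°): θ ← 168° -68° = 100°
rotate_crank_by(-61°): θ ← 100° -61° = 39°
crank pin P = (r cos θ, r sin θ) = (13.988627, 11.327767)
h = r sin θ − e = 11.327767 − 4 = 7.327767
sin φ = h / L = 7.327767 / 87 = 0.08422721
φ = arcsin(0.08422721) = 4.831588°

4.8316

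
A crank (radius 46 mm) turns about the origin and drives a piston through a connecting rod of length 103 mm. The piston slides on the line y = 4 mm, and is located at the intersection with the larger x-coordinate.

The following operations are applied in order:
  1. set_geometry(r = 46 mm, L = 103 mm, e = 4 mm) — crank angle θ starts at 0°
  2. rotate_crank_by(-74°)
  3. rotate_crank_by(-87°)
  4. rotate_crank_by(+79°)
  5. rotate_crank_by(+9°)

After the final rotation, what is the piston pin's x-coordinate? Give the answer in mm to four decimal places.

104.5861

set_geometry: r = 46 mm, L = 103 mm, e = 4 mm; θ ← 0°
rotate_crank_by(-74°): θ ← 0° -74° = -74°
rotate_crank_by(-87°): θ ← -74° -87° = -161°
rotate_crank_by(+79°): θ ← -161° +79° = -82°
rotate_crank_by(+9°): θ ← -82° +9° = -73°
crank pin P = (r cos θ, r sin θ) = (13.449098, -43.990019)
h = r sin θ − e = -43.990019 − 4 = -47.990019
x = r cos θ + √(L² − h²) = 13.449098 + √(10609.0 − 2303.0419) = 13.449098 + 91.137029 = 104.586128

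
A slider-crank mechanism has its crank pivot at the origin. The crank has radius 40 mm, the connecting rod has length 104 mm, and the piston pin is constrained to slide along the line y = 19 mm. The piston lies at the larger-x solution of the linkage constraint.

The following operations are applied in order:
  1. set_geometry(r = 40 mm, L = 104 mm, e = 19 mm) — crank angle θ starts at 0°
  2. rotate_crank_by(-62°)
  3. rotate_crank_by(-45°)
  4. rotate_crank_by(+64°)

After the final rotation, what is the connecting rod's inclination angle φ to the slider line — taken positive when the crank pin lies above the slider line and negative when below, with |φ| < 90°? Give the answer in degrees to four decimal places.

-26.4233

set_geometry: r = 40 mm, L = 104 mm, e = 19 mm; θ ← 0°
rotate_crank_by(-62°): θ ← 0° -62° = -62°
rotate_crank_by(-45°): θ ← -62° -45° = -107°
rotate_crank_by(+64°): θ ← -107° +64° = -43°
crank pin P = (r cos θ, r sin θ) = (29.254148, -27.279934)
h = r sin θ − e = -27.279934 − 19 = -46.279934
sin φ = h / L = -46.279934 / 104 = -0.44499937
φ = arcsin(-0.44499937) = -26.423298°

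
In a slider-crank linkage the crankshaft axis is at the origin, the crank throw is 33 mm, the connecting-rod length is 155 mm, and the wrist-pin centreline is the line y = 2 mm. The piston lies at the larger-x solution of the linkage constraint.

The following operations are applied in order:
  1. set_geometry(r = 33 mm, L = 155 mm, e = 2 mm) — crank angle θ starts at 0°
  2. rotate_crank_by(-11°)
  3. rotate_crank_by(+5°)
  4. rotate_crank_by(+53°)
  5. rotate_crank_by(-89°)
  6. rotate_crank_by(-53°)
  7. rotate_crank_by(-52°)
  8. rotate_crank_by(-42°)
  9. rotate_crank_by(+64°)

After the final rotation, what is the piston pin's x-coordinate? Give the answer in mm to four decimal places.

set_geometry: r = 33 mm, L = 155 mm, e = 2 mm; θ ← 0°
rotate_crank_by(-11°): θ ← 0° -11° = -11°
rotate_crank_by(+5°): θ ← -11° +5° = -6°
rotate_crank_by(+53°): θ ← -6° +53° = 47°
rotate_crank_by(-89°): θ ← 47° -89° = -42°
rotate_crank_by(-53°): θ ← -42° -53° = -95°
rotate_crank_by(-52°): θ ← -95° -52° = -147°
rotate_crank_by(-42°): θ ← -147° -42° = -189°
rotate_crank_by(+64°): θ ← -189° +64° = -125°
crank pin P = (r cos θ, r sin θ) = (-18.928022, -27.032017)
h = r sin θ − e = -27.032017 − 2 = -29.032017
x = r cos θ + √(L² − h²) = -18.928022 + √(24025.0 − 842.8580) = -18.928022 + 152.256829 = 133.328807

133.3288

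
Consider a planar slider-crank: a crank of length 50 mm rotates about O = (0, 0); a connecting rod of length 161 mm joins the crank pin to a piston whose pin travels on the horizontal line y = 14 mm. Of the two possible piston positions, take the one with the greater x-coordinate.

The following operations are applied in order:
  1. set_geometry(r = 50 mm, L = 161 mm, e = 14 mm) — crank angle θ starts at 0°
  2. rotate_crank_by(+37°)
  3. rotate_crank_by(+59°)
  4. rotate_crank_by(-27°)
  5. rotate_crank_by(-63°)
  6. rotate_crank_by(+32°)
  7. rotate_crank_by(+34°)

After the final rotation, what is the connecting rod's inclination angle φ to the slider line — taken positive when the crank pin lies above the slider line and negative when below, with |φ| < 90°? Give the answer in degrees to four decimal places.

12.0288

set_geometry: r = 50 mm, L = 161 mm, e = 14 mm; θ ← 0°
rotate_crank_by(+37°): θ ← 0° +37° = 37°
rotate_crank_by(+59°): θ ← 37° +59° = 96°
rotate_crank_by(-27°): θ ← 96° -27° = 69°
rotate_crank_by(-63°): θ ← 69° -63° = 6°
rotate_crank_by(+32°): θ ← 6° +32° = 38°
rotate_crank_by(+34°): θ ← 38° +34° = 72°
crank pin P = (r cos θ, r sin θ) = (15.450850, 47.552826)
h = r sin θ − e = 47.552826 − 14 = 33.552826
sin φ = h / L = 33.552826 / 161 = 0.20840264
φ = arcsin(0.20840264) = 12.028760°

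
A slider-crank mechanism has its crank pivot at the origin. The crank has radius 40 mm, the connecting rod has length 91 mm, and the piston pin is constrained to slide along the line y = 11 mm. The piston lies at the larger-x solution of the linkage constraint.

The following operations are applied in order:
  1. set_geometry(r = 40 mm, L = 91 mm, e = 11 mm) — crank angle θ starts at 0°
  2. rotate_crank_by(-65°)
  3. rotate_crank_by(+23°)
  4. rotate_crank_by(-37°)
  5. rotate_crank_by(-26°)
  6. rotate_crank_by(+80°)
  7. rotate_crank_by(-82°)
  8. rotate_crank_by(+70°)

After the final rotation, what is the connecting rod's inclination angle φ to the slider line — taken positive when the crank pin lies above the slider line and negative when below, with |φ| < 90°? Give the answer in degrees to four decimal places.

set_geometry: r = 40 mm, L = 91 mm, e = 11 mm; θ ← 0°
rotate_crank_by(-65°): θ ← 0° -65° = -65°
rotate_crank_by(+23°): θ ← -65° +23° = -42°
rotate_crank_by(-37°): θ ← -42° -37° = -79°
rotate_crank_by(-26°): θ ← -79° -26° = -105°
rotate_crank_by(+80°): θ ← -105° +80° = -25°
rotate_crank_by(-82°): θ ← -25° -82° = -107°
rotate_crank_by(+70°): θ ← -107° +70° = -37°
crank pin P = (r cos θ, r sin θ) = (31.945420, -24.072601)
h = r sin θ − e = -24.072601 − 11 = -35.072601
sin φ = h / L = -35.072601 / 91 = -0.38541320
φ = arcsin(-0.38541320) = -22.669394°

-22.6694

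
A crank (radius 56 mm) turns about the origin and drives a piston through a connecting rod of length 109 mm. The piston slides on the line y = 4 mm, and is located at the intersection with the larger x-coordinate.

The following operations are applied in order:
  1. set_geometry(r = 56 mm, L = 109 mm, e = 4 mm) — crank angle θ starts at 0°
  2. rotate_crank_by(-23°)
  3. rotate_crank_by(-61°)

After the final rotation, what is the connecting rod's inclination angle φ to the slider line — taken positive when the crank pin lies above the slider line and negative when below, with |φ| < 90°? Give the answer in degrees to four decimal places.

-33.2056

set_geometry: r = 56 mm, L = 109 mm, e = 4 mm; θ ← 0°
rotate_crank_by(-23°): θ ← 0° -23° = -23°
rotate_crank_by(-61°): θ ← -23° -61° = -84°
crank pin P = (r cos θ, r sin θ) = (5.853594, -55.693226)
h = r sin θ − e = -55.693226 − 4 = -59.693226
sin φ = h / L = -59.693226 / 109 = -0.54764428
φ = arcsin(-0.54764428) = -33.205550°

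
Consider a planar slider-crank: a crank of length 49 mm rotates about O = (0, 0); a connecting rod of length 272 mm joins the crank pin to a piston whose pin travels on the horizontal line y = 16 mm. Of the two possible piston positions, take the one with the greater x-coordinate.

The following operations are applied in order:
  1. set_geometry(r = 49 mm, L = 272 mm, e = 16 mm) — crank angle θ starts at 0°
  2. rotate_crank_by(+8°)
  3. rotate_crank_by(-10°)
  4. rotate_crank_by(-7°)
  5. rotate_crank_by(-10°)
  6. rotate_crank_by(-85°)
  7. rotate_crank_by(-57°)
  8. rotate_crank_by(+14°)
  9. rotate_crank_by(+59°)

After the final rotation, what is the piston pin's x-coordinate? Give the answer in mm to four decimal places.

set_geometry: r = 49 mm, L = 272 mm, e = 16 mm; θ ← 0°
rotate_crank_by(+8°): θ ← 0° +8° = 8°
rotate_crank_by(-10°): θ ← 8° -10° = -2°
rotate_crank_by(-7°): θ ← -2° -7° = -9°
rotate_crank_by(-10°): θ ← -9° -10° = -19°
rotate_crank_by(-85°): θ ← -19° -85° = -104°
rotate_crank_by(-57°): θ ← -104° -57° = -161°
rotate_crank_by(+14°): θ ← -161° +14° = -147°
rotate_crank_by(+59°): θ ← -147° +59° = -88°
crank pin P = (r cos θ, r sin θ) = (1.710075, -48.970151)
h = r sin θ − e = -48.970151 − 16 = -64.970151
x = r cos θ + √(L² − h²) = 1.710075 + √(73984.0 − 4221.1205) = 1.710075 + 264.126635 = 265.836711

265.8367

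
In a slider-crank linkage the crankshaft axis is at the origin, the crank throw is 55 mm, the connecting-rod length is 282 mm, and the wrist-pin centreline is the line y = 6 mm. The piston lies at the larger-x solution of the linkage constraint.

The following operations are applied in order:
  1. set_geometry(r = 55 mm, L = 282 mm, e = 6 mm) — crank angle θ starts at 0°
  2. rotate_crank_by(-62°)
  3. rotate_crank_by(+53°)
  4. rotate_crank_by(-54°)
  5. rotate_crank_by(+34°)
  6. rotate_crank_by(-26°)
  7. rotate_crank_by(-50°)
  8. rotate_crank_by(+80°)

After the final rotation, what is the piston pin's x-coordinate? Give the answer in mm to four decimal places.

set_geometry: r = 55 mm, L = 282 mm, e = 6 mm; θ ← 0°
rotate_crank_by(-62°): θ ← 0° -62° = -62°
rotate_crank_by(+53°): θ ← -62° +53° = -9°
rotate_crank_by(-54°): θ ← -9° -54° = -63°
rotate_crank_by(+34°): θ ← -63° +34° = -29°
rotate_crank_by(-26°): θ ← -29° -26° = -55°
rotate_crank_by(-50°): θ ← -55° -50° = -105°
rotate_crank_by(+80°): θ ← -105° +80° = -25°
crank pin P = (r cos θ, r sin θ) = (49.846928, -23.244004)
h = r sin θ − e = -23.244004 − 6 = -29.244004
x = r cos θ + √(L² − h²) = 49.846928 + √(79524.0 − 855.2118) = 49.846928 + 280.479568 = 330.326497

330.3265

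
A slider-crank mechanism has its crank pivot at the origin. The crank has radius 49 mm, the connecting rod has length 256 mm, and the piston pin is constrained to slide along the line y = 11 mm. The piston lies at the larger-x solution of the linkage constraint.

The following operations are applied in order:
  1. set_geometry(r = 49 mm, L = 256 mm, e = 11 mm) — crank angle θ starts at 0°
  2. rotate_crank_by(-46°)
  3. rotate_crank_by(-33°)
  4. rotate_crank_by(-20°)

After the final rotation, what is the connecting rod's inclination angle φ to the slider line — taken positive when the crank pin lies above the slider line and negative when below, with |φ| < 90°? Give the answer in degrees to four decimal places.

set_geometry: r = 49 mm, L = 256 mm, e = 11 mm; θ ← 0°
rotate_crank_by(-46°): θ ← 0° -46° = -46°
rotate_crank_by(-33°): θ ← -46° -33° = -79°
rotate_crank_by(-20°): θ ← -79° -20° = -99°
crank pin P = (r cos θ, r sin θ) = (-7.665289, -48.396729)
h = r sin θ − e = -48.396729 − 11 = -59.396729
sin φ = h / L = -59.396729 / 256 = -0.23201847
φ = arcsin(-0.23201847) = -13.415937°

-13.4159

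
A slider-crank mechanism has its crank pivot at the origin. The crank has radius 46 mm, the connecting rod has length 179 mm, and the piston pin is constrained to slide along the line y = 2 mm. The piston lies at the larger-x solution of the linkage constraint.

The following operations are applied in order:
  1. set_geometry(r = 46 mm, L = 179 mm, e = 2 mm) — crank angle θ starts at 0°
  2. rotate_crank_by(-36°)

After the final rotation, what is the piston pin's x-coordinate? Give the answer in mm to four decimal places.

set_geometry: r = 46 mm, L = 179 mm, e = 2 mm; θ ← 0°
rotate_crank_by(-36°): θ ← 0° -36° = -36°
crank pin P = (r cos θ, r sin θ) = (37.214782, -27.038122)
h = r sin θ − e = -27.038122 − 2 = -29.038122
x = r cos θ + √(L² − h²) = 37.214782 + √(32041.0 − 843.2125) = 37.214782 + 176.628954 = 213.843736

213.8437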